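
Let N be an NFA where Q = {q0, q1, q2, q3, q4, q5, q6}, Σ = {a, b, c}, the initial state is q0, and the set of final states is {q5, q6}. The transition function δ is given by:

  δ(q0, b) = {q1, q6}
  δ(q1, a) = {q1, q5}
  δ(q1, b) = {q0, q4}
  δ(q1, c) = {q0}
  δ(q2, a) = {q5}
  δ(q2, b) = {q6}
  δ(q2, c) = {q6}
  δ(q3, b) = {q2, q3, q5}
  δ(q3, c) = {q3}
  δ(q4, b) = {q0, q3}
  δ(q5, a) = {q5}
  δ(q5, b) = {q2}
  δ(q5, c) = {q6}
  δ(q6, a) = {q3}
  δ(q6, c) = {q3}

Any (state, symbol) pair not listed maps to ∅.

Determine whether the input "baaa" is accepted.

Start in {q0}.
Read 'b': q0→{q1, q6}; now {q1, q6}.
Read 'a': q1→{q1, q5}, q6→{q3}; now {q1, q3, q5}.
Read 'a': q1→{q1, q5}, q3→∅, q5→{q5}; now {q1, q5}.
Read 'a': q1→{q1, q5}, q5→{q5}; now {q1, q5}.
The final set {q1, q5} contains the accepting state q5.

Yes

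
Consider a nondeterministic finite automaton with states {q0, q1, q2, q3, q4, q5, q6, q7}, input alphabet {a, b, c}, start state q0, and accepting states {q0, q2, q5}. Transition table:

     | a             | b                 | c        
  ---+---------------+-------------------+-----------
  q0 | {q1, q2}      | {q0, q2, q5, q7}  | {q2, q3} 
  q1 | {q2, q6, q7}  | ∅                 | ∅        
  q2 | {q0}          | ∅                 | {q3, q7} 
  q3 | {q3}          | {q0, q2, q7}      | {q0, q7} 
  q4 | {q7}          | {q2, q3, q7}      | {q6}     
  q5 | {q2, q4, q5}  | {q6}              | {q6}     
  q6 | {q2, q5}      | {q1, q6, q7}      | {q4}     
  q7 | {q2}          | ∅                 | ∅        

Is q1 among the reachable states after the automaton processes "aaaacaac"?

No

Start in {q0}.
Read 'a': q0→{q1, q2}; now {q1, q2}.
Read 'a': q1→{q2, q6, q7}, q2→{q0}; now {q0, q2, q6, q7}.
Read 'a': q0→{q1, q2}, q2→{q0}, q6→{q2, q5}, q7→{q2}; now {q0, q1, q2, q5}.
Read 'a': q0→{q1, q2}, q1→{q2, q6, q7}, q2→{q0}, q5→{q2, q4, q5}; now {q0, q1, q2, q4, q5, q6, q7}.
Read 'c': q0→{q2, q3}, q1→∅, q2→{q3, q7}, q4→{q6}, q5→{q6}, q6→{q4}, q7→∅; now {q2, q3, q4, q6, q7}.
Read 'a': q2→{q0}, q3→{q3}, q4→{q7}, q6→{q2, q5}, q7→{q2}; now {q0, q2, q3, q5, q7}.
Read 'a': q0→{q1, q2}, q2→{q0}, q3→{q3}, q5→{q2, q4, q5}, q7→{q2}; now {q0, q1, q2, q3, q4, q5}.
Read 'c': q0→{q2, q3}, q1→∅, q2→{q3, q7}, q3→{q0, q7}, q4→{q6}, q5→{q6}; now {q0, q2, q3, q6, q7}.
State q1 is not in {q0, q2, q3, q6, q7}.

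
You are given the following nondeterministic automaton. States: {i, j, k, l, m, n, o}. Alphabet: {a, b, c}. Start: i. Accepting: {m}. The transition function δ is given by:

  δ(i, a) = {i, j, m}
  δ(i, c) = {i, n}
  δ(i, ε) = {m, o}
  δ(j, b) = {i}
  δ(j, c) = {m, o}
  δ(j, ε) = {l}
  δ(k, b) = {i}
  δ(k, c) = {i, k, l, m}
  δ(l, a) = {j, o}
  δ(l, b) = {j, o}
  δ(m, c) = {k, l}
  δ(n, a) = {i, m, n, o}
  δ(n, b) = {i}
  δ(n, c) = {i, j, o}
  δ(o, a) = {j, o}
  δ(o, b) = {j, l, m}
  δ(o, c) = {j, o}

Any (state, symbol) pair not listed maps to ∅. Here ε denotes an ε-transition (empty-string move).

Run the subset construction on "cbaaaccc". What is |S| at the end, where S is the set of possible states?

Start: ε-closure({i}) = {i, m, o}.
Read 'c': i→{i, n}, m→{k, l}, o→{j, o}; union {i, j, k, l, n, o}; ε-closure = {i, j, k, l, m, n, o}.
Read 'b': i→∅, j→{i}, k→{i}, l→{j, o}, m→∅, n→{i}, o→{j, l, m}; now {i, j, l, m, o}.
Read 'a': i→{i, j, m}, j→∅, l→{j, o}, m→∅, o→{j, o}; union {i, j, m, o}; ε-closure = {i, j, l, m, o}.
Read 'a': i→{i, j, m}, j→∅, l→{j, o}, m→∅, o→{j, o}; union {i, j, m, o}; ε-closure = {i, j, l, m, o}.
Read 'a': i→{i, j, m}, j→∅, l→{j, o}, m→∅, o→{j, o}; union {i, j, m, o}; ε-closure = {i, j, l, m, o}.
Read 'c': i→{i, n}, j→{m, o}, l→∅, m→{k, l}, o→{j, o}; now {i, j, k, l, m, n, o}.
Read 'c': i→{i, n}, j→{m, o}, k→{i, k, l, m}, l→∅, m→{k, l}, n→{i, j, o}, o→{j, o}; now {i, j, k, l, m, n, o}.
Read 'c': i→{i, n}, j→{m, o}, k→{i, k, l, m}, l→∅, m→{k, l}, n→{i, j, o}, o→{j, o}; now {i, j, k, l, m, n, o}.
That set has 7 states.

7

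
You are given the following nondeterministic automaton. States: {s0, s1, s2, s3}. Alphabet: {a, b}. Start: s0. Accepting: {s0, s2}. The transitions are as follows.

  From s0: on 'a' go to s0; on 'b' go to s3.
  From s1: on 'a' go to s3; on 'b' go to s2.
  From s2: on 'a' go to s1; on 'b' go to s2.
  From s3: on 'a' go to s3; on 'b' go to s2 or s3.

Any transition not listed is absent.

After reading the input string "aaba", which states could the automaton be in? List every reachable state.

{s3}

Start in {s0}.
Read 'a': s0→{s0}; now {s0}.
Read 'a': s0→{s0}; now {s0}.
Read 'b': s0→{s3}; now {s3}.
Read 'a': s3→{s3}; now {s3}.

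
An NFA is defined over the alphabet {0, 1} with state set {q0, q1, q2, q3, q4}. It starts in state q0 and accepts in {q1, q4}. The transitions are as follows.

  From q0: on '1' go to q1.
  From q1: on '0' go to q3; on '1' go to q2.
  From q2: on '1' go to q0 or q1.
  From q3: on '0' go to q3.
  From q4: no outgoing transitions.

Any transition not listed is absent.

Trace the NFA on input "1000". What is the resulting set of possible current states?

Start in {q0}.
Read '1': {q0} → {q1}.
Read '0': {q1} → {q3}.
Read '0': {q3} → {q3}.
Read '0': {q3} → {q3}.

{q3}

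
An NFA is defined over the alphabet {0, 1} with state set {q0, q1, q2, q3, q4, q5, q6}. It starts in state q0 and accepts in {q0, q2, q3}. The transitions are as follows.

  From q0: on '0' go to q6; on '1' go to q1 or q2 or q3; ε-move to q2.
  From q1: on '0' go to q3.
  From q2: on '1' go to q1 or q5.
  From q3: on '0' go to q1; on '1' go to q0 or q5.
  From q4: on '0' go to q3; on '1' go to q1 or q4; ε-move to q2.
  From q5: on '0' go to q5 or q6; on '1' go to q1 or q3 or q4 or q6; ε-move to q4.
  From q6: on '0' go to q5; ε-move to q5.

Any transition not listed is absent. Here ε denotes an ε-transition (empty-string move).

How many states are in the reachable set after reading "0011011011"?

7

Start: ε-closure({q0}) = {q0, q2}.
Read '0': {q0, q2} → {q2, q4, q5, q6}.
Read '0': {q2, q4, q5, q6} → {q2, q3, q4, q5, q6}.
Read '1': {q2, q3, q4, q5, q6} → {q0, q1, q2, q3, q4, q5, q6}.
Read '1': {q0, q1, q2, q3, q4, q5, q6} → {q0, q1, q2, q3, q4, q5, q6}.
Read '0': {q0, q1, q2, q3, q4, q5, q6} → {q1, q2, q3, q4, q5, q6}.
Read '1': {q1, q2, q3, q4, q5, q6} → {q0, q1, q2, q3, q4, q5, q6}.
Read '1': {q0, q1, q2, q3, q4, q5, q6} → {q0, q1, q2, q3, q4, q5, q6}.
Read '0': {q0, q1, q2, q3, q4, q5, q6} → {q1, q2, q3, q4, q5, q6}.
Read '1': {q1, q2, q3, q4, q5, q6} → {q0, q1, q2, q3, q4, q5, q6}.
Read '1': {q0, q1, q2, q3, q4, q5, q6} → {q0, q1, q2, q3, q4, q5, q6}.
That set has 7 states.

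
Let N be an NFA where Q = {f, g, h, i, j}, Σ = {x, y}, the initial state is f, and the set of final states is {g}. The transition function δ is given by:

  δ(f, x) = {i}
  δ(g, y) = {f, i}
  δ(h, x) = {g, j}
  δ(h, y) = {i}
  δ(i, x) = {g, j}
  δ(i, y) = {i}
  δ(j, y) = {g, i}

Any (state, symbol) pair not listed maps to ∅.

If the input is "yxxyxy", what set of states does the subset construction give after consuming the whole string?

∅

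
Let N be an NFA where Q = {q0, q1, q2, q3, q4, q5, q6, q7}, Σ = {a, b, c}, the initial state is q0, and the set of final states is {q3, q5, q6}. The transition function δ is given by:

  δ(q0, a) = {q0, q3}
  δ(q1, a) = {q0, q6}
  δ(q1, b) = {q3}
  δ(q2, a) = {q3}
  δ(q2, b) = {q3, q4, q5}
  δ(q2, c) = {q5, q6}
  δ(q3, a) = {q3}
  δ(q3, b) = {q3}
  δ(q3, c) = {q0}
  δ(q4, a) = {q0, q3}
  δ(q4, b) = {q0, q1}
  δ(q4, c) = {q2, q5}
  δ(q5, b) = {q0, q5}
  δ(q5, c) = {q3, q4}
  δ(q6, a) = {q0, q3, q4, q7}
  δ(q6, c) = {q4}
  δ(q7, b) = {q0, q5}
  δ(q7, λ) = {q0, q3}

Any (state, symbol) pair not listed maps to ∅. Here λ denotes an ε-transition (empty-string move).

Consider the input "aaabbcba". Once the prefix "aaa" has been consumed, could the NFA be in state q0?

Yes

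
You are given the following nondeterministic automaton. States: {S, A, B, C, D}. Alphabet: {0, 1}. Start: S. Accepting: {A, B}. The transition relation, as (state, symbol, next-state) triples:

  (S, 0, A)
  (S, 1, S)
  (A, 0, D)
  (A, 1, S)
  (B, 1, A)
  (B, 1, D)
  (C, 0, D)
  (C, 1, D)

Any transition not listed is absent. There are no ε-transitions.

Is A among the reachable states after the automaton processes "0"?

Yes

Start in {S}.
Read '0': S→{A}; now {A}.
State A is in {A}.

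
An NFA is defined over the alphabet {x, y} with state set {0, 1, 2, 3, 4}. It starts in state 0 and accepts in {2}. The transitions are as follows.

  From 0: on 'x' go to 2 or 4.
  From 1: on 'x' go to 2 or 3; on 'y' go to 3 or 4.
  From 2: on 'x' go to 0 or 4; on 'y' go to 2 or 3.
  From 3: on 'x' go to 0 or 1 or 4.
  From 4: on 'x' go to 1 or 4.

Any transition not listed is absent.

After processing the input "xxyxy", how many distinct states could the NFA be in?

Start in {0}.
Read 'x': 0→{2, 4}; now {2, 4}.
Read 'x': 2→{0, 4}, 4→{1, 4}; now {0, 1, 4}.
Read 'y': 0→∅, 1→{3, 4}, 4→∅; now {3, 4}.
Read 'x': 3→{0, 1, 4}, 4→{1, 4}; now {0, 1, 4}.
Read 'y': 0→∅, 1→{3, 4}, 4→∅; now {3, 4}.
That set has 2 states.

2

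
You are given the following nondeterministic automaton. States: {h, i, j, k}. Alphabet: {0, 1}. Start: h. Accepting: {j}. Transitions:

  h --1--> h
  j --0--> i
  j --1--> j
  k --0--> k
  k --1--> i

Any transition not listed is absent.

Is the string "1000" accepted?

No

Start in {h}.
Read '1': {h} → {h}.
Read '0': {h} → ∅.
The set is empty and remains empty for the remaining 2 symbols.
The final set ∅ contains no accepting state.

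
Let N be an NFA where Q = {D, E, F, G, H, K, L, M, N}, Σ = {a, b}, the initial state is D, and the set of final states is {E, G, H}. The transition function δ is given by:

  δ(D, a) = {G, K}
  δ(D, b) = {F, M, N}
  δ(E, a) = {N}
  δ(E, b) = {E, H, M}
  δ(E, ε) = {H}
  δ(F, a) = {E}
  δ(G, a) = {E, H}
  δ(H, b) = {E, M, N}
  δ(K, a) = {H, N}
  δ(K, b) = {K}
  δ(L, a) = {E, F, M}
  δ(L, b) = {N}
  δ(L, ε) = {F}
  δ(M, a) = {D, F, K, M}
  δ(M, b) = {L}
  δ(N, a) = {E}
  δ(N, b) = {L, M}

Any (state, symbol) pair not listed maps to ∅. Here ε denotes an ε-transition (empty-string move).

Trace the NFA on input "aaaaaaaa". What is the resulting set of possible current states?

Start in {D}.
Read 'a': D→{G, K}; now {G, K}.
Read 'a': G→{E, H}, K→{H, N}; now {E, H, N}.
Read 'a': E→{N}, H→∅, N→{E}; union {E, N}; ε-closure = {E, H, N}.
Read 'a': E→{N}, H→∅, N→{E}; union {E, N}; ε-closure = {E, H, N}.
Read 'a': E→{N}, H→∅, N→{E}; union {E, N}; ε-closure = {E, H, N}.
Read 'a': E→{N}, H→∅, N→{E}; union {E, N}; ε-closure = {E, H, N}.
Read 'a': E→{N}, H→∅, N→{E}; union {E, N}; ε-closure = {E, H, N}.
Read 'a': E→{N}, H→∅, N→{E}; union {E, N}; ε-closure = {E, H, N}.

{E, H, N}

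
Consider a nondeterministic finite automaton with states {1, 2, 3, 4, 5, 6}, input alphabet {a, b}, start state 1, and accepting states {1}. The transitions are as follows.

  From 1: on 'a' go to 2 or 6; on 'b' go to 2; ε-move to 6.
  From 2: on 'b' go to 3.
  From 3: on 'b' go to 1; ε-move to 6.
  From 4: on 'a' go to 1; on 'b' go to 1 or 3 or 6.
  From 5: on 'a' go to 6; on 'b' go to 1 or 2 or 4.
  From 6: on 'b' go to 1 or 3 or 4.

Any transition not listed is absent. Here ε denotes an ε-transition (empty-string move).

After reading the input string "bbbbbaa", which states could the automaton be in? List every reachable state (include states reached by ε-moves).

{2, 6}

Start: ε-closure({1}) = {1, 6}.
Read 'b': {1, 6} → {1, 2, 3, 4, 6}.
Read 'b': {1, 2, 3, 4, 6} → {1, 2, 3, 4, 6}.
Read 'b': {1, 2, 3, 4, 6} → {1, 2, 3, 4, 6}.
Read 'b': {1, 2, 3, 4, 6} → {1, 2, 3, 4, 6}.
Read 'b': {1, 2, 3, 4, 6} → {1, 2, 3, 4, 6}.
Read 'a': {1, 2, 3, 4, 6} → {1, 2, 6}.
Read 'a': {1, 2, 6} → {2, 6}.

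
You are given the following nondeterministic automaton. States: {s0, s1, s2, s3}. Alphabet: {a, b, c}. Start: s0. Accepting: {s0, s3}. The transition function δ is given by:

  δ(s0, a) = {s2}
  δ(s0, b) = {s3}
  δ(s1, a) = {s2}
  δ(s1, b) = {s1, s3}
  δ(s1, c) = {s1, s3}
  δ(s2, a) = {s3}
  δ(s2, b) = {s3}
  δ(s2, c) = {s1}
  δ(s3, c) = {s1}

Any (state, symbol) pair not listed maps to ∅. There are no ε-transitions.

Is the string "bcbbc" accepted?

Yes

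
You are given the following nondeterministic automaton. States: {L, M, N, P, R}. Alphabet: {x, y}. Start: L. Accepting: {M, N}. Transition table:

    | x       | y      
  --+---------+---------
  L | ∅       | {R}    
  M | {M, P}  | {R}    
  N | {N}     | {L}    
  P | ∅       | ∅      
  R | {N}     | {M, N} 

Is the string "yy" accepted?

Yes

Start in {L}.
Read 'y': L→{R}; now {R}.
Read 'y': R→{M, N}; now {M, N}.
The final set {M, N} contains the accepting states M, N.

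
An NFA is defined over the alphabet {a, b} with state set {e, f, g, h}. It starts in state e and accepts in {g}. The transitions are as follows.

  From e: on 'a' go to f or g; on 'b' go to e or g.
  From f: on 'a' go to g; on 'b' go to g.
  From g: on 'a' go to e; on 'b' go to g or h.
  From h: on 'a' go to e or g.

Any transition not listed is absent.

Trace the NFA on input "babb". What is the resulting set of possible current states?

{e, g, h}

Start in {e}.
Read 'b': e→{e, g}; now {e, g}.
Read 'a': e→{f, g}, g→{e}; now {e, f, g}.
Read 'b': e→{e, g}, f→{g}, g→{g, h}; now {e, g, h}.
Read 'b': e→{e, g}, g→{g, h}, h→∅; now {e, g, h}.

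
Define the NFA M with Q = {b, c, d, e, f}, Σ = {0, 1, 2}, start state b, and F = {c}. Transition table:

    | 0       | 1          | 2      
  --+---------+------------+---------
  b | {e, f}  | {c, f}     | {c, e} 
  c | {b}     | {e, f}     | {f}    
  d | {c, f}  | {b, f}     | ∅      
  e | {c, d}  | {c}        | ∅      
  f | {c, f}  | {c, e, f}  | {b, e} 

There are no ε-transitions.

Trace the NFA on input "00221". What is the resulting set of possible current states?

Start in {b}.
Read '0': {b} → {e, f}.
Read '0': {e, f} → {c, d, f}.
Read '2': {c, d, f} → {b, e, f}.
Read '2': {b, e, f} → {b, c, e}.
Read '1': {b, c, e} → {c, e, f}.

{c, e, f}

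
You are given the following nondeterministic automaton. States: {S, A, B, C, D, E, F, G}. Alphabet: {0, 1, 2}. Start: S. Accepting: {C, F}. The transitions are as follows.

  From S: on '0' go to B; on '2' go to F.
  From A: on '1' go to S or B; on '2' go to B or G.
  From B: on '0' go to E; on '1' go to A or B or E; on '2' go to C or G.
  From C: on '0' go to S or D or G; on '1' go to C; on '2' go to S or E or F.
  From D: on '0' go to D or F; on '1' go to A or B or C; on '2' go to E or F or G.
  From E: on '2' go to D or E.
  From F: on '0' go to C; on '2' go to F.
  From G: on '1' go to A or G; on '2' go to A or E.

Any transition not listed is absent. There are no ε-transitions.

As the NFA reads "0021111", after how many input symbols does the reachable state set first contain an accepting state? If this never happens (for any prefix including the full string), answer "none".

4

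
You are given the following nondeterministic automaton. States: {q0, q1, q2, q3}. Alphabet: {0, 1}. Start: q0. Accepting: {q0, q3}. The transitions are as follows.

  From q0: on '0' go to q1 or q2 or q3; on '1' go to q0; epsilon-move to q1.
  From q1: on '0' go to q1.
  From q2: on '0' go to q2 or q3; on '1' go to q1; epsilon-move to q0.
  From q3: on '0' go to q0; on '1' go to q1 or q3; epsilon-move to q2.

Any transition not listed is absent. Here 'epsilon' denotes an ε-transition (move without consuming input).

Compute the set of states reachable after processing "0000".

{q0, q1, q2, q3}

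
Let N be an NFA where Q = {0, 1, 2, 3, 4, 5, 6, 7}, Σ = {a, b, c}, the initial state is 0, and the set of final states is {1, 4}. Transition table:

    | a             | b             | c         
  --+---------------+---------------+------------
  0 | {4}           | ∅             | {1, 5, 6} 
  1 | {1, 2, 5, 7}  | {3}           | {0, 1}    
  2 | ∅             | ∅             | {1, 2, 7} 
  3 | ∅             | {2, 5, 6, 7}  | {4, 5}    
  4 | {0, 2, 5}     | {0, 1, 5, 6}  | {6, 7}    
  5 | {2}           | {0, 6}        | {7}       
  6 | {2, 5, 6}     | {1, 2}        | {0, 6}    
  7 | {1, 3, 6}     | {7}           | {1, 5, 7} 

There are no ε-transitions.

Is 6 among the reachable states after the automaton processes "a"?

Start in {0}.
Read 'a': 0→{4}; now {4}.
State 6 is not in {4}.

No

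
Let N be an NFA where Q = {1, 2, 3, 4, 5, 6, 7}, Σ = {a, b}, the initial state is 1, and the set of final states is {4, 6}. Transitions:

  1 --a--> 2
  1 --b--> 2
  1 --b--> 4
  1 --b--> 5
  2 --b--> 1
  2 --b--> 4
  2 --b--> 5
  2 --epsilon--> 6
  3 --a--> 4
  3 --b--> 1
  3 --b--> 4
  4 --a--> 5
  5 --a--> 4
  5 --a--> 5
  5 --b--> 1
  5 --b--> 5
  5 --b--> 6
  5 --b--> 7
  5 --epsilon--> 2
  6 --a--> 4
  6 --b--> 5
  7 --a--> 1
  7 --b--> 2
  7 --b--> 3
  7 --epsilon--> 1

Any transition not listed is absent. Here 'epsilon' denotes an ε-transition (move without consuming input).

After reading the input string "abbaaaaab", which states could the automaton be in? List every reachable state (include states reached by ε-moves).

{1, 2, 4, 5, 6, 7}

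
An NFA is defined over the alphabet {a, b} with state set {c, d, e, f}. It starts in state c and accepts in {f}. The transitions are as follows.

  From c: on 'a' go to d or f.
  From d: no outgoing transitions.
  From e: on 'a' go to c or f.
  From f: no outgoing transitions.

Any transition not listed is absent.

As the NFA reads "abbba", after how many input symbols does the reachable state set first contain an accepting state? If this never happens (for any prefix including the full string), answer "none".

1

Start in {c}.
Read 'a': {c} → {d, f}.
None of the earlier sets intersect F, but {d, f} does.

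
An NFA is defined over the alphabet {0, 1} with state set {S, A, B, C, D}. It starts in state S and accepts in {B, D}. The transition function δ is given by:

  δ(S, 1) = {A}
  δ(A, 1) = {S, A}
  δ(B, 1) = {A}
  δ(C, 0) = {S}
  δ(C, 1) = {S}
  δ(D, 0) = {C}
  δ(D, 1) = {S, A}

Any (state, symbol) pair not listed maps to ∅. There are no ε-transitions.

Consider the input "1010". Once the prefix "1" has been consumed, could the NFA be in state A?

Yes

Start in {S}.
Read '1': {S} → {A}.
State A is in {A}.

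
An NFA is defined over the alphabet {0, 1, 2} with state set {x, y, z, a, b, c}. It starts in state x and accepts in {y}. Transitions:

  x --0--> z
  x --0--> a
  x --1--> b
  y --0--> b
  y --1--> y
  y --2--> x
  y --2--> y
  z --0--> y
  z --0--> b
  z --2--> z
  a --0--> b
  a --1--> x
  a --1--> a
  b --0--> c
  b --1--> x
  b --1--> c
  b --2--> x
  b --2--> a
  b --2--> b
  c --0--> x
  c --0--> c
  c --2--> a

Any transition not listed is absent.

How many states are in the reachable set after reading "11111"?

1

Start in {x}.
Read '1': {x} → {b}.
Read '1': {b} → {x, c}.
Read '1': {x, c} → {b}.
Read '1': {b} → {x, c}.
Read '1': {x, c} → {b}.
That set has 1 state.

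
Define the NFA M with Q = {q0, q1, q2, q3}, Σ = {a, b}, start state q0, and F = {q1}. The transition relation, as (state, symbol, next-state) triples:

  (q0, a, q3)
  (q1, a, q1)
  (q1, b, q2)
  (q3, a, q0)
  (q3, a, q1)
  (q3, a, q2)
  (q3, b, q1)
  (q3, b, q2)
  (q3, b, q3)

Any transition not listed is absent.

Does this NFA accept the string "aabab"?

No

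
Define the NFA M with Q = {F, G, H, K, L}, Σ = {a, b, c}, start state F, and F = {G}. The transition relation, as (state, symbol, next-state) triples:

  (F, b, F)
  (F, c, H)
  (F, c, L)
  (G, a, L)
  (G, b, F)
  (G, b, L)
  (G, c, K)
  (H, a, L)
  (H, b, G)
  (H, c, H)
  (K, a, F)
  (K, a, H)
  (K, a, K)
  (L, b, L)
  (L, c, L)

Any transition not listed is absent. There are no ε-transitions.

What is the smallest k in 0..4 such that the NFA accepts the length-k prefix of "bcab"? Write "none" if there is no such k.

none

Start in {F}.
Read 'b': {F} → {F}.
Read 'c': {F} → {H, L}.
Read 'a': {H, L} → {L}.
Read 'b': {L} → {L}.
No reachable set along the way intersects F.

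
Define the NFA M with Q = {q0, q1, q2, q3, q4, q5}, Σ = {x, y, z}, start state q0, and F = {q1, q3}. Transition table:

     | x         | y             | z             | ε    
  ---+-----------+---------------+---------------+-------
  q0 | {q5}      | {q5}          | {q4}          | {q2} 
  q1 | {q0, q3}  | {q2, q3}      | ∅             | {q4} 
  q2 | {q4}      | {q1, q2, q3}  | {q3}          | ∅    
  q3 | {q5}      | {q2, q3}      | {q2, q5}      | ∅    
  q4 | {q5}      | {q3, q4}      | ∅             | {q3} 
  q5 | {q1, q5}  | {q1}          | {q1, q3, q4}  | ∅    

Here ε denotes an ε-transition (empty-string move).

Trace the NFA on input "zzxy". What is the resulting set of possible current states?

{q1, q2, q3, q4}

Start: ε-closure({q0}) = {q0, q2}.
Read 'z': q0→{q4}, q2→{q3}; now {q3, q4}.
Read 'z': q3→{q2, q5}, q4→∅; now {q2, q5}.
Read 'x': q2→{q4}, q5→{q1, q5}; union {q1, q4, q5}; ε-closure = {q1, q3, q4, q5}.
Read 'y': q1→{q2, q3}, q3→{q2, q3}, q4→{q3, q4}, q5→{q1}; now {q1, q2, q3, q4}.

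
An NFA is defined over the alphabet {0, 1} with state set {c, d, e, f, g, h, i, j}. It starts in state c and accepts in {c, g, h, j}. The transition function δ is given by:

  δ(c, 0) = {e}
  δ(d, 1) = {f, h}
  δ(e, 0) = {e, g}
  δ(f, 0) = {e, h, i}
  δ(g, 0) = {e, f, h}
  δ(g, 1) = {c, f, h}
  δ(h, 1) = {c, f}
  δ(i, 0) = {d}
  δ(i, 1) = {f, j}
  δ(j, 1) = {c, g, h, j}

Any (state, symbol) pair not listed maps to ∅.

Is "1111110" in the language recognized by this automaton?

No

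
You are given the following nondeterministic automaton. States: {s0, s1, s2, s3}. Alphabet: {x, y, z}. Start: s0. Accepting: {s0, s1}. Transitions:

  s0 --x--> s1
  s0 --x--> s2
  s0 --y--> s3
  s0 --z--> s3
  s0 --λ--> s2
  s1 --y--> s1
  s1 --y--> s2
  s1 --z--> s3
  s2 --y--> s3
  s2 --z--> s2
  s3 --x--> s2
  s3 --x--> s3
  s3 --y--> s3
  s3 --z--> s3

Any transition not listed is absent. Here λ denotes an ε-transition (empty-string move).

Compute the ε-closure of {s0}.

{s0, s2}

Begin with {s0}.
ε-move s0 → s2; add s2.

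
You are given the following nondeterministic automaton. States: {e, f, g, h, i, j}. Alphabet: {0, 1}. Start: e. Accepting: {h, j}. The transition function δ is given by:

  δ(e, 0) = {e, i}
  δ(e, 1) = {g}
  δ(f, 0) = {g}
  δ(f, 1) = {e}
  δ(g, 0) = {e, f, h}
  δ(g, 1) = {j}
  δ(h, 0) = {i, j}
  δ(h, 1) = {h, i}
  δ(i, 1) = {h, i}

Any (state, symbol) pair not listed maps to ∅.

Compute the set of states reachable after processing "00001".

{g, h, i}

Start in {e}.
Read '0': e→{e, i}; now {e, i}.
Read '0': e→{e, i}, i→∅; now {e, i}.
Read '0': e→{e, i}, i→∅; now {e, i}.
Read '0': e→{e, i}, i→∅; now {e, i}.
Read '1': e→{g}, i→{h, i}; now {g, h, i}.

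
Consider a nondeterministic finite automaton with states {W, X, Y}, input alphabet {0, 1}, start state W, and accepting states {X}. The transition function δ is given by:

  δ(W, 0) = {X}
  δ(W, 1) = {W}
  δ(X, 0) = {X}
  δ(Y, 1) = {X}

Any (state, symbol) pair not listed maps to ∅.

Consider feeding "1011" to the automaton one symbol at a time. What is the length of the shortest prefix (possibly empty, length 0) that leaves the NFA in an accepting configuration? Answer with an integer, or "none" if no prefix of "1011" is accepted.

2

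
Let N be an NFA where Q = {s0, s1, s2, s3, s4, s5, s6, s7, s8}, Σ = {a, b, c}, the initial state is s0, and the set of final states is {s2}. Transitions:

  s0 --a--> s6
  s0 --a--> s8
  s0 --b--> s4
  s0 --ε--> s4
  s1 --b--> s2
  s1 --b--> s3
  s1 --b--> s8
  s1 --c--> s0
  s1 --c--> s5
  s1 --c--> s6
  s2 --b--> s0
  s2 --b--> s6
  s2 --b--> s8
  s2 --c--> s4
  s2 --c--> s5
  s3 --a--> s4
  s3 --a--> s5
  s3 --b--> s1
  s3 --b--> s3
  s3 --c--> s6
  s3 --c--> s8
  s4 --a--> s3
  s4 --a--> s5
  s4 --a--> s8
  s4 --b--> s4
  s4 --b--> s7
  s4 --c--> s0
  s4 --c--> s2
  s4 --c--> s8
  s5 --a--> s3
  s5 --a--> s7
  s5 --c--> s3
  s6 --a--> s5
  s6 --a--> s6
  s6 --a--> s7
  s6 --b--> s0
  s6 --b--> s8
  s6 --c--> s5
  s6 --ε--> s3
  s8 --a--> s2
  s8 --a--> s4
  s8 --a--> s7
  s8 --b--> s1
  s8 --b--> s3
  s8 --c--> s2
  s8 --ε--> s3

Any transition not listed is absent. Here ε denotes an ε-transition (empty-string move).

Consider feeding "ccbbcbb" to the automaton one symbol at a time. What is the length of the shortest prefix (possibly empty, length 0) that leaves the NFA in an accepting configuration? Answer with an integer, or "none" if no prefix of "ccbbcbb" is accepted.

Start: ε-closure({s0}) = {s0, s4}.
Read 'c': s0→∅, s4→{s0, s2, s8}; union {s0, s2, s8}; ε-closure = {s0, s2, s3, s4, s8}.
None of the earlier sets intersect F, but {s0, s2, s3, s4, s8} does.

1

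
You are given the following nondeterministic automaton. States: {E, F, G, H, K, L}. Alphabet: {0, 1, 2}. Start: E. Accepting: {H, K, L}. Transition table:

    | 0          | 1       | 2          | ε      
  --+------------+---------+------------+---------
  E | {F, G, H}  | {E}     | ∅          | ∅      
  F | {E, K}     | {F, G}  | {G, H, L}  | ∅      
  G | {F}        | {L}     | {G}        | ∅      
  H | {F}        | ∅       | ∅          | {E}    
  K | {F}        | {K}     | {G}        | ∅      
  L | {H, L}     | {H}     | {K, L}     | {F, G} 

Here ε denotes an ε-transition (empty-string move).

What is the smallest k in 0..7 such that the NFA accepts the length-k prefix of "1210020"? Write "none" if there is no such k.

Start in {E}.
Read '1': {E} → {E}.
Read '2': {E} → ∅.
The set is empty and remains empty for the remaining 5 symbols.
No reachable set along the way intersects F.

none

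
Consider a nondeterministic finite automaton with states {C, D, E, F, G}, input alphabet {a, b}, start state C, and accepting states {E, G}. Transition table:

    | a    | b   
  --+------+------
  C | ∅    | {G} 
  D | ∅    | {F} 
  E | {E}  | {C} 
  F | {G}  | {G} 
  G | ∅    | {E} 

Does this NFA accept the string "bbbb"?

Start in {C}.
Read 'b': C→{G}; now {G}.
Read 'b': G→{E}; now {E}.
Read 'b': E→{C}; now {C}.
Read 'b': C→{G}; now {G}.
The final set {G} contains the accepting state G.

Yes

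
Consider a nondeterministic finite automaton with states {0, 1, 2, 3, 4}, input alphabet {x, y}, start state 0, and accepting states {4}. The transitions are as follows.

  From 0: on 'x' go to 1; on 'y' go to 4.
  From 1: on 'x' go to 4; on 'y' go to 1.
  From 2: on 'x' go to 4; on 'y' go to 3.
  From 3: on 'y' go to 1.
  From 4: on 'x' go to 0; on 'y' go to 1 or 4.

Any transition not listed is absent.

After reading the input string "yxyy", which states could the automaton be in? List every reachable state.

Start in {0}.
Read 'y': {0} → {4}.
Read 'x': {4} → {0}.
Read 'y': {0} → {4}.
Read 'y': {4} → {1, 4}.

{1, 4}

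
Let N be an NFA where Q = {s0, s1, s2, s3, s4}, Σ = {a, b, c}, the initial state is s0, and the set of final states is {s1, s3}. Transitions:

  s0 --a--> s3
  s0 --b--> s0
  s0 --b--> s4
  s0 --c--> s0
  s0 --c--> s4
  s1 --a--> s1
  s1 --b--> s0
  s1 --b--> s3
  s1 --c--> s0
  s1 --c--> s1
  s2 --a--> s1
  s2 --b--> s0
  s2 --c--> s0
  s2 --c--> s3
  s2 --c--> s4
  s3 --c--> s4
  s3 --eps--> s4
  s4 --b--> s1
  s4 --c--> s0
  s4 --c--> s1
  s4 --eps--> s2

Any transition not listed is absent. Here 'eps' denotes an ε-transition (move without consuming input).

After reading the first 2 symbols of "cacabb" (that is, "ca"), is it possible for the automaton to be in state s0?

Start in {s0}.
Read 'c': s0→{s0, s4}; union {s0, s4}; ε-closure = {s0, s2, s4}.
Read 'a': s0→{s3}, s2→{s1}, s4→∅; union {s1, s3}; ε-closure = {s1, s2, s3, s4}.
State s0 is not in {s1, s2, s3, s4}.

No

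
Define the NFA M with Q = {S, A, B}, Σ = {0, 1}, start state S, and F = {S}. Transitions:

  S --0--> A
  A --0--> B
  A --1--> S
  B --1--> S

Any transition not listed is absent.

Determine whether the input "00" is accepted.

Start in {S}.
Read '0': S→{A}; now {A}.
Read '0': A→{B}; now {B}.
The final set {B} contains no accepting state.

No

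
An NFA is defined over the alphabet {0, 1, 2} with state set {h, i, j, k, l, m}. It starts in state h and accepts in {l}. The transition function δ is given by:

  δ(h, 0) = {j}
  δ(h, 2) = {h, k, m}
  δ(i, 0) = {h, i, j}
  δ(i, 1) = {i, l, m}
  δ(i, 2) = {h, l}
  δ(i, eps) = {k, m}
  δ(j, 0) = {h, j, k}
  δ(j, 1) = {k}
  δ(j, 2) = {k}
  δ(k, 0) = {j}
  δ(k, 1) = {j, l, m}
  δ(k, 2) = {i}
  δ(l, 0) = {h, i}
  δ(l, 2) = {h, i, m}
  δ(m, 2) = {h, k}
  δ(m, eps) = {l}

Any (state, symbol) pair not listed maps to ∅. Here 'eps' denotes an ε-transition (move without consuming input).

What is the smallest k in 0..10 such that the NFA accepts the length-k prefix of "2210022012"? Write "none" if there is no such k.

Start in {h}.
Read '2': {h} → {h, k, l, m}.
None of the earlier sets intersect F, but {h, k, l, m} does.

1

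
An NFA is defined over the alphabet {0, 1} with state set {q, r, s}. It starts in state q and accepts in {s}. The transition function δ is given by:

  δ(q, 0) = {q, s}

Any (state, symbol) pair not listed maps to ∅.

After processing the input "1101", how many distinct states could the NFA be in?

0

Start in {q}.
Read '1': q→∅; now ∅.
The set is empty and remains empty for the remaining 3 symbols.
That set has 0 states.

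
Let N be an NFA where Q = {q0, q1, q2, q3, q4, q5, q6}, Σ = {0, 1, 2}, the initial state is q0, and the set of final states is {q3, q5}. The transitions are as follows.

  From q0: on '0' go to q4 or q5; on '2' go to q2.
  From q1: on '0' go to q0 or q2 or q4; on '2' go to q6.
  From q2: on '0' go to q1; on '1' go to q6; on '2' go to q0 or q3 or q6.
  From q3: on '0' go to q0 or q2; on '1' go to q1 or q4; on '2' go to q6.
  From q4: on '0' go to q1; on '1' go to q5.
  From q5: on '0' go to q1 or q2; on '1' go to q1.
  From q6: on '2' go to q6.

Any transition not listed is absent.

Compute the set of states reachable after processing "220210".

{q0, q1, q2, q4}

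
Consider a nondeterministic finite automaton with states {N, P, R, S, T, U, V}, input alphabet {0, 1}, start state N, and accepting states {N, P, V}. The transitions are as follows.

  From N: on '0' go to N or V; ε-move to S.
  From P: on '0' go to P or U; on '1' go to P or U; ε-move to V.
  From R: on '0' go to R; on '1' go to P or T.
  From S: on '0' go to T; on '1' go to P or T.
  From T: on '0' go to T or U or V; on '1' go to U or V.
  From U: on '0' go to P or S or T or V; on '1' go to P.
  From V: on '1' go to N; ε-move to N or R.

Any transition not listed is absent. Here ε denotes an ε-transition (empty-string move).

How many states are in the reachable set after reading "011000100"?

7

Start: ε-closure({N}) = {N, S}.
Read '0': N→{N, V}, S→{T}; union {N, T, V}; ε-closure = {N, R, S, T, V}.
Read '1': N→∅, R→{P, T}, S→{P, T}, T→{U, V}, V→{N}; union {N, P, T, U, V}; ε-closure = {N, P, R, S, T, U, V}.
Read '1': N→∅, P→{P, U}, R→{P, T}, S→{P, T}, T→{U, V}, U→{P}, V→{N}; union {N, P, T, U, V}; ε-closure = {N, P, R, S, T, U, V}.
Read '0': N→{N, V}, P→{P, U}, R→{R}, S→{T}, T→{T, U, V}, U→{P, S, T, V}, V→∅; now {N, P, R, S, T, U, V}.
Read '0': N→{N, V}, P→{P, U}, R→{R}, S→{T}, T→{T, U, V}, U→{P, S, T, V}, V→∅; now {N, P, R, S, T, U, V}.
Read '0': N→{N, V}, P→{P, U}, R→{R}, S→{T}, T→{T, U, V}, U→{P, S, T, V}, V→∅; now {N, P, R, S, T, U, V}.
Read '1': N→∅, P→{P, U}, R→{P, T}, S→{P, T}, T→{U, V}, U→{P}, V→{N}; union {N, P, T, U, V}; ε-closure = {N, P, R, S, T, U, V}.
Read '0': N→{N, V}, P→{P, U}, R→{R}, S→{T}, T→{T, U, V}, U→{P, S, T, V}, V→∅; now {N, P, R, S, T, U, V}.
Read '0': N→{N, V}, P→{P, U}, R→{R}, S→{T}, T→{T, U, V}, U→{P, S, T, V}, V→∅; now {N, P, R, S, T, U, V}.
That set has 7 states.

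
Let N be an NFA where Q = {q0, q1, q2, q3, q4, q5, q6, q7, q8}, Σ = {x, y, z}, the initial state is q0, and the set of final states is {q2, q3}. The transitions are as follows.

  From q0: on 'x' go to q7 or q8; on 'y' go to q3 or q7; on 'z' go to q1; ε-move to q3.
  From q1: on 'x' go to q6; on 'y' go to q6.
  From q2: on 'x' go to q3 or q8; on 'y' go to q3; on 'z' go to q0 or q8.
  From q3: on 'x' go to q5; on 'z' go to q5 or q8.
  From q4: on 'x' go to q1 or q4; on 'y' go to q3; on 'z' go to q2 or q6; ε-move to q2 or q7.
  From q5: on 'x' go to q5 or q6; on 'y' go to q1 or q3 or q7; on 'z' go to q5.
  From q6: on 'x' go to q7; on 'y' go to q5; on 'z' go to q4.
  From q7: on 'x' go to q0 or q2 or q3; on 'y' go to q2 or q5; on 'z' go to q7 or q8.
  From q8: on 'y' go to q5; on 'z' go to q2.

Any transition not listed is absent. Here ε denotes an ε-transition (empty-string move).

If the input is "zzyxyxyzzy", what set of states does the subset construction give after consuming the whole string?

{q1, q2, q3, q5, q7}

Start: ε-closure({q0}) = {q0, q3}.
Read 'z': {q0, q3} → {q1, q5, q8}.
Read 'z': {q1, q5, q8} → {q2, q5}.
Read 'y': {q2, q5} → {q1, q3, q7}.
Read 'x': {q1, q3, q7} → {q0, q2, q3, q5, q6}.
Read 'y': {q0, q2, q3, q5, q6} → {q1, q3, q5, q7}.
Read 'x': {q1, q3, q5, q7} → {q0, q2, q3, q5, q6}.
Read 'y': {q0, q2, q3, q5, q6} → {q1, q3, q5, q7}.
Read 'z': {q1, q3, q5, q7} → {q5, q7, q8}.
Read 'z': {q5, q7, q8} → {q2, q5, q7, q8}.
Read 'y': {q2, q5, q7, q8} → {q1, q2, q3, q5, q7}.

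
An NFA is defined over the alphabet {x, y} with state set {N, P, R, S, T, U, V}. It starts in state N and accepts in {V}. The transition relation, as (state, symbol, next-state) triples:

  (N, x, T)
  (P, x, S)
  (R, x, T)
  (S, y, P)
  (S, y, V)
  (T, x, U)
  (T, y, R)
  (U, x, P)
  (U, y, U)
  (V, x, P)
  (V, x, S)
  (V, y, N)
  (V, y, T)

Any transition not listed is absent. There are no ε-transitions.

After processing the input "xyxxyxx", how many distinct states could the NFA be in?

Start in {N}.
Read 'x': N→{T}; now {T}.
Read 'y': T→{R}; now {R}.
Read 'x': R→{T}; now {T}.
Read 'x': T→{U}; now {U}.
Read 'y': U→{U}; now {U}.
Read 'x': U→{P}; now {P}.
Read 'x': P→{S}; now {S}.
That set has 1 state.

1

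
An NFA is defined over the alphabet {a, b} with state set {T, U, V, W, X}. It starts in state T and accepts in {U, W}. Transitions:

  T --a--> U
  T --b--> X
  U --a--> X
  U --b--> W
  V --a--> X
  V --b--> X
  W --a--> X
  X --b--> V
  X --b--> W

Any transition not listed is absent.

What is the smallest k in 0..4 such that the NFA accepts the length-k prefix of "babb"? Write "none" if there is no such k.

Start in {T}.
Read 'b': {T} → {X}.
Read 'a': {X} → ∅.
The set is empty and remains empty for the remaining 2 symbols.
No reachable set along the way intersects F.

none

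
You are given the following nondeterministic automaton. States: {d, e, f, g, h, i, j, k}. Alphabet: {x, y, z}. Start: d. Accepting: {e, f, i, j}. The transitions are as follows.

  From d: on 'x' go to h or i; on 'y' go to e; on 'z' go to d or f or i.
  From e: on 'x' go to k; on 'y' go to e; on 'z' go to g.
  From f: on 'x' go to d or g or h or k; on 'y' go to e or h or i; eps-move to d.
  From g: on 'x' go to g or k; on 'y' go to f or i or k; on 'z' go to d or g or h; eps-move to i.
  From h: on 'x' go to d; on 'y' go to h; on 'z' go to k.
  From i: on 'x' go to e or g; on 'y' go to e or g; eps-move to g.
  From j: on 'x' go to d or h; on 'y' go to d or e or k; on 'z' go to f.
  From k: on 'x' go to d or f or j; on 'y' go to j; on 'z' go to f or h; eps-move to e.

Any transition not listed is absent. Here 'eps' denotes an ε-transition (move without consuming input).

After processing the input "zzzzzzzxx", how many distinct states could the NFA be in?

8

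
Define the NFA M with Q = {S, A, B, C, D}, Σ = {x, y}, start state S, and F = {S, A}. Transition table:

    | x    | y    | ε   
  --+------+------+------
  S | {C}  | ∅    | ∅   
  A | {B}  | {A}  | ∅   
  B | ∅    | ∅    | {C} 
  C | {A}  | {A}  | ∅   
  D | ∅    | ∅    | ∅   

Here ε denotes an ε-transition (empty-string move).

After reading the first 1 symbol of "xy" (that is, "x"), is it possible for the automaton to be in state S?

Start in {S}.
Read 'x': S→{C}; now {C}.
State S is not in {C}.

No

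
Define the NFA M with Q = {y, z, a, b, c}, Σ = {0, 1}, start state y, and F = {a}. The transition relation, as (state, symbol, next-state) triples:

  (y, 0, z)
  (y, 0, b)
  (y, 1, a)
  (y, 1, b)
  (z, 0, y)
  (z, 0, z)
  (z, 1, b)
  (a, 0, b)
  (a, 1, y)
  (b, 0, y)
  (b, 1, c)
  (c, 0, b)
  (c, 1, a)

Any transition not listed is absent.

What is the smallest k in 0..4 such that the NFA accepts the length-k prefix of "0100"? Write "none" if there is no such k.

none

Start in {y}.
Read '0': {y} → {z, b}.
Read '1': {z, b} → {b, c}.
Read '0': {b, c} → {y, b}.
Read '0': {y, b} → {y, z, b}.
No reachable set along the way intersects F.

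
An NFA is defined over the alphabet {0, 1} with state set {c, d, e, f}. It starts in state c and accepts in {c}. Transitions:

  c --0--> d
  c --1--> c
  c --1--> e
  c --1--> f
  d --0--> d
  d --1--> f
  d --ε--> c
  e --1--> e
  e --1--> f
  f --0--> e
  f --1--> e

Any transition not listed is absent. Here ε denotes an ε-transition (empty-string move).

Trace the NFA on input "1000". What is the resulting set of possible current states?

{c, d}

Start in {c}.
Read '1': {c} → {c, e, f}.
Read '0': {c, e, f} → {c, d, e}.
Read '0': {c, d, e} → {c, d}.
Read '0': {c, d} → {c, d}.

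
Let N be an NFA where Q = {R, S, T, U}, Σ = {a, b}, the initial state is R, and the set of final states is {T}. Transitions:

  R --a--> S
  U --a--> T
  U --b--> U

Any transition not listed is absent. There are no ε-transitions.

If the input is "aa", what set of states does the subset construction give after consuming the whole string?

Start in {R}.
Read 'a': R→{S}; now {S}.
Read 'a': S→∅; now ∅.

∅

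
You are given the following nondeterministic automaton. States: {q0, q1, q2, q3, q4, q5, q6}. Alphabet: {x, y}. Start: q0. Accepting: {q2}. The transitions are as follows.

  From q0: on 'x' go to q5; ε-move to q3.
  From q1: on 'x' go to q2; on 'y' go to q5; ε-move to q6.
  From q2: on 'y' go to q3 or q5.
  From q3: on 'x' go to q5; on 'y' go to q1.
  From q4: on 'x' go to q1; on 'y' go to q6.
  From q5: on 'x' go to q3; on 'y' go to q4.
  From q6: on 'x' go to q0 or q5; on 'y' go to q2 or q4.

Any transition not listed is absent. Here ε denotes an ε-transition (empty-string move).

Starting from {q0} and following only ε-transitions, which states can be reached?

Begin with {q0}.
ε-move q0 → q3; add q3.

{q0, q3}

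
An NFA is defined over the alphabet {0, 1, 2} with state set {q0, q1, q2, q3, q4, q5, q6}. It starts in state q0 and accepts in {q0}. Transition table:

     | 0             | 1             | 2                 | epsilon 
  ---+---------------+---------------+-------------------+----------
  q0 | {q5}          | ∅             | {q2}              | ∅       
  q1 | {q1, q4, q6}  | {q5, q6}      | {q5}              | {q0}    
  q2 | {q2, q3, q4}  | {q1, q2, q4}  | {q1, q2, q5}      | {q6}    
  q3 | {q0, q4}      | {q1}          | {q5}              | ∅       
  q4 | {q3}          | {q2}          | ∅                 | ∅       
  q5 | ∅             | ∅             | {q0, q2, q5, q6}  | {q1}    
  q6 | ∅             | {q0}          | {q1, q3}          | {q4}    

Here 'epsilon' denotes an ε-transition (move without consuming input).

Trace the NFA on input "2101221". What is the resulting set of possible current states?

{q0, q1, q2, q4, q5, q6}

Start in {q0}.
Read '2': q0→{q2}; union {q2}; ε-closure = {q2, q4, q6}.
Read '1': q2→{q1, q2, q4}, q4→{q2}, q6→{q0}; union {q0, q1, q2, q4}; ε-closure = {q0, q1, q2, q4, q6}.
Read '0': q0→{q5}, q1→{q1, q4, q6}, q2→{q2, q3, q4}, q4→{q3}, q6→∅; union {q1, q2, q3, q4, q5, q6}; ε-closure = {q0, q1, q2, q3, q4, q5, q6}.
Read '1': q0→∅, q1→{q5, q6}, q2→{q1, q2, q4}, q3→{q1}, q4→{q2}, q5→∅, q6→{q0}; now {q0, q1, q2, q4, q5, q6}.
Read '2': q0→{q2}, q1→{q5}, q2→{q1, q2, q5}, q4→∅, q5→{q0, q2, q5, q6}, q6→{q1, q3}; union {q0, q1, q2, q3, q5, q6}; ε-closure = {q0, q1, q2, q3, q4, q5, q6}.
Read '2': q0→{q2}, q1→{q5}, q2→{q1, q2, q5}, q3→{q5}, q4→∅, q5→{q0, q2, q5, q6}, q6→{q1, q3}; union {q0, q1, q2, q3, q5, q6}; ε-closure = {q0, q1, q2, q3, q4, q5, q6}.
Read '1': q0→∅, q1→{q5, q6}, q2→{q1, q2, q4}, q3→{q1}, q4→{q2}, q5→∅, q6→{q0}; now {q0, q1, q2, q4, q5, q6}.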